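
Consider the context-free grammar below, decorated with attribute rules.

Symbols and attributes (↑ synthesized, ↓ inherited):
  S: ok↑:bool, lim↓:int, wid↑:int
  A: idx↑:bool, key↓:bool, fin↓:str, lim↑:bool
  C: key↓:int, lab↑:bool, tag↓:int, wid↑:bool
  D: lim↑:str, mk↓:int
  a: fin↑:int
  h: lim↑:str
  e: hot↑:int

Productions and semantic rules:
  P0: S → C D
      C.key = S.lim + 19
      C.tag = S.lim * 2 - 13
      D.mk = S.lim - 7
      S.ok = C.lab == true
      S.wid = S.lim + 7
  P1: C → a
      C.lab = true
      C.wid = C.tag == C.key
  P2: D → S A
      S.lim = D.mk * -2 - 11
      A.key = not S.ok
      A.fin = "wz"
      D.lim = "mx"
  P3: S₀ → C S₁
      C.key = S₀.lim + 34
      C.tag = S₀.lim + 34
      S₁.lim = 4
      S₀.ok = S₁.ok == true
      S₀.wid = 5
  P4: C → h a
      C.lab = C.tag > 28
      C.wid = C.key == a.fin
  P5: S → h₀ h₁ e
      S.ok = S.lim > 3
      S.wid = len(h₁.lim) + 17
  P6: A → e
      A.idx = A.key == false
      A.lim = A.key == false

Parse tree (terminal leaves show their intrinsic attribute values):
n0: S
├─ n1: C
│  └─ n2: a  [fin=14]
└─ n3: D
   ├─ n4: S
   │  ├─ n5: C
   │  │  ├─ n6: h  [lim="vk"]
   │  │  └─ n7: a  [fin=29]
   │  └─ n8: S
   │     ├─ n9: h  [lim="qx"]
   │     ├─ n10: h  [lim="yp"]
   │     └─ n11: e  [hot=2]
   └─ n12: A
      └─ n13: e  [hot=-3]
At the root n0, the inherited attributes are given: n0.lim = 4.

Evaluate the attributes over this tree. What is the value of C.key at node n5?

29

1. n0.lim = 4  [given at root]
2. n1.key = 23  [S.lim + 19]
3. n1.tag = -5  [S.lim * 2 - 13]
4. n2.fin = 14  [terminal]
5. n1.lab = true  [true]
6. n1.wid = false  [C.tag == C.key]
7. n3.mk = -3  [S.lim - 7]
8. n4.lim = -5  [D.mk * -2 - 11]
9. n5.key = 29  [S₀.lim + 34]
10. n5.tag = 29  [S₀.lim + 34]
11. n6.lim = "vk"  [terminal]
12. n7.fin = 29  [terminal]
13. n5.lab = true  [C.tag > 28]
14. n5.wid = true  [C.key == a.fin]
15. n8.lim = 4  [4]
16. n9.lim = "qx"  [terminal]
17. n10.lim = "yp"  [terminal]
18. n11.hot = 2  [terminal]
19. n8.ok = true  [S.lim > 3]
20. n8.wid = 19  [len(h₁.lim) + 17]
21. n4.ok = true  [S₁.ok == true]
22. n4.wid = 5  [5]
23. n12.key = false  [not S.ok]
24. n12.fin = "wz"  ["wz"]
25. n13.hot = -3  [terminal]
26. n12.idx = true  [A.key == false]
27. n12.lim = true  [A.key == false]
28. n3.lim = "mx"  ["mx"]
29. n0.ok = true  [C.lab == true]
30. n0.wid = 11  [S.lim + 7]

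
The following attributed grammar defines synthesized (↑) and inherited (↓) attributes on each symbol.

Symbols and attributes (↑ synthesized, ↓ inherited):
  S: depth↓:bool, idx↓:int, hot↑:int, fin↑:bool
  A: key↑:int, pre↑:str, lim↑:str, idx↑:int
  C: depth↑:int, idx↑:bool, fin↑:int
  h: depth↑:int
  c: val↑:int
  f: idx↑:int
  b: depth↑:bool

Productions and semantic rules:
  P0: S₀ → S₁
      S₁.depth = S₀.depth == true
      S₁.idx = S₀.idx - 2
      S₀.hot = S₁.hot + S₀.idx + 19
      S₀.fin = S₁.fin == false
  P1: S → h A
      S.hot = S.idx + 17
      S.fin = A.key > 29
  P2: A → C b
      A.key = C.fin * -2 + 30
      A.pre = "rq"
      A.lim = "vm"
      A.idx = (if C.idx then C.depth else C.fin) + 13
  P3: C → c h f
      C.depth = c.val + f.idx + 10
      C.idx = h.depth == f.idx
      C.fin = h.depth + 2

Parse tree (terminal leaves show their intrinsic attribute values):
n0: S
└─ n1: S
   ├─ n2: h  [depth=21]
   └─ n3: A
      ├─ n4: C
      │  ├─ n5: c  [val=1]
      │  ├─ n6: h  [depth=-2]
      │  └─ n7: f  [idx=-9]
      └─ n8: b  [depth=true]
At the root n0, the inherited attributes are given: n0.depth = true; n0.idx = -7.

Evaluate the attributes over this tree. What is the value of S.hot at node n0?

20

1. n0.depth = true  [given at root]
2. n0.idx = -7  [given at root]
3. n1.depth = true  [S₀.depth == true]
4. n1.idx = -9  [S₀.idx - 2]
5. n2.depth = 21  [terminal]
6. n5.val = 1  [terminal]
7. n6.depth = -2  [terminal]
8. n7.idx = -9  [terminal]
9. n4.depth = 2  [c.val + f.idx + 10]
10. n4.idx = false  [h.depth == f.idx]
11. n4.fin = 0  [h.depth + 2]
12. n8.depth = true  [terminal]
13. n3.key = 30  [C.fin * -2 + 30]
14. n3.pre = "rq"  ["rq"]
15. n3.lim = "vm"  ["vm"]
16. n3.idx = 13  [(if C.idx then C.depth else C.fin) + 13]
17. n1.hot = 8  [S.idx + 17]
18. n1.fin = true  [A.key > 29]
19. n0.hot = 20  [S₁.hot + S₀.idx + 19]
20. n0.fin = false  [S₁.fin == false]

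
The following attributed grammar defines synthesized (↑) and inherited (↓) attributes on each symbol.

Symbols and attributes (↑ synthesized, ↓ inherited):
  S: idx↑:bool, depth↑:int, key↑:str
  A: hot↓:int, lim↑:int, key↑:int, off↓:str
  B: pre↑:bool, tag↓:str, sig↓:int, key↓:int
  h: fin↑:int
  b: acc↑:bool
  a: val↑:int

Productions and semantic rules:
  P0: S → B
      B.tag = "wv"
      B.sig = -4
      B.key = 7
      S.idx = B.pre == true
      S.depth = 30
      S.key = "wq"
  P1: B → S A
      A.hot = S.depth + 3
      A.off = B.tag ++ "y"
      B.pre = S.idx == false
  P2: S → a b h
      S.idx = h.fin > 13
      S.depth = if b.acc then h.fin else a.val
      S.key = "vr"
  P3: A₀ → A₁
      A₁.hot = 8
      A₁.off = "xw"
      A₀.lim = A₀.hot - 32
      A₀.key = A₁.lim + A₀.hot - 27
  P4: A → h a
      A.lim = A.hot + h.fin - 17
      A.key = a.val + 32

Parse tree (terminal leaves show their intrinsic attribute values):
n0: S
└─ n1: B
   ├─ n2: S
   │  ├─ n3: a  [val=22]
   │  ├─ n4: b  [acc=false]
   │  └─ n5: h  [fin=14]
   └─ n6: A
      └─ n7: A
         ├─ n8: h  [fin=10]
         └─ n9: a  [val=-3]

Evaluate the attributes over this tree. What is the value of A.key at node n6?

1. n1.tag = "wv"  ["wv"]
2. n1.sig = -4  [-4]
3. n1.key = 7  [7]
4. n3.val = 22  [terminal]
5. n4.acc = false  [terminal]
6. n5.fin = 14  [terminal]
7. n2.idx = true  [h.fin > 13]
8. n2.depth = 22  [if b.acc then h.fin else a.val]
9. n2.key = "vr"  ["vr"]
10. n6.hot = 25  [S.depth + 3]
11. n6.off = "wvy"  [B.tag ++ "y"]
12. n7.hot = 8  [8]
13. n7.off = "xw"  ["xw"]
14. n8.fin = 10  [terminal]
15. n9.val = -3  [terminal]
16. n7.lim = 1  [A.hot + h.fin - 17]
17. n7.key = 29  [a.val + 32]
18. n6.lim = -7  [A₀.hot - 32]
19. n6.key = -1  [A₁.lim + A₀.hot - 27]
20. n1.pre = false  [S.idx == false]
21. n0.idx = false  [B.pre == true]
22. n0.depth = 30  [30]
23. n0.key = "wq"  ["wq"]

-1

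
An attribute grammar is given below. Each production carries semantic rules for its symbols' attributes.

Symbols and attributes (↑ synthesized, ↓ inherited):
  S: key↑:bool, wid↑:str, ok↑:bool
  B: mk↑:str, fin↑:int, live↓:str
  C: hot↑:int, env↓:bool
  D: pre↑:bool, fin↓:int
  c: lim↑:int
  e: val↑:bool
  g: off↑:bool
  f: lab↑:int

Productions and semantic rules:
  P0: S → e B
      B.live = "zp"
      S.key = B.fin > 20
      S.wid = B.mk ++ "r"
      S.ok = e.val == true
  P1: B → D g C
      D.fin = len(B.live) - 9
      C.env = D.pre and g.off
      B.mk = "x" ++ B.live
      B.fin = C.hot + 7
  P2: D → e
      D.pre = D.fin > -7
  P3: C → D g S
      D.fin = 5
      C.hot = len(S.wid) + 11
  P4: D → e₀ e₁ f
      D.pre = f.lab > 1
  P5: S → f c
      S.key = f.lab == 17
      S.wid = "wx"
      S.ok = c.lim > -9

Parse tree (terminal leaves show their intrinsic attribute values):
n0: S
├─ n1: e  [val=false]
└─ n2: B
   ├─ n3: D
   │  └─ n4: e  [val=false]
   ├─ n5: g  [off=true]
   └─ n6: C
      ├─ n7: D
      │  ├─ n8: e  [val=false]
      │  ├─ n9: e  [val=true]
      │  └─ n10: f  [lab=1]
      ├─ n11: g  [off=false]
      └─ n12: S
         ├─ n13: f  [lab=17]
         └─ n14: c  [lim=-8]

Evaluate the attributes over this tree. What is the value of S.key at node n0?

1. n1.val = false  [terminal]
2. n2.live = "zp"  ["zp"]
3. n3.fin = -7  [len(B.live) - 9]
4. n4.val = false  [terminal]
5. n3.pre = false  [D.fin > -7]
6. n5.off = true  [terminal]
7. n6.env = false  [D.pre and g.off]
8. n7.fin = 5  [5]
9. n8.val = false  [terminal]
10. n9.val = true  [terminal]
11. n10.lab = 1  [terminal]
12. n7.pre = false  [f.lab > 1]
13. n11.off = false  [terminal]
14. n13.lab = 17  [terminal]
15. n14.lim = -8  [terminal]
16. n12.key = true  [f.lab == 17]
17. n12.wid = "wx"  ["wx"]
18. n12.ok = true  [c.lim > -9]
19. n6.hot = 13  [len(S.wid) + 11]
20. n2.mk = "xzp"  ["x" ++ B.live]
21. n2.fin = 20  [C.hot + 7]
22. n0.key = false  [B.fin > 20]
23. n0.wid = "xzpr"  [B.mk ++ "r"]
24. n0.ok = false  [e.val == true]

false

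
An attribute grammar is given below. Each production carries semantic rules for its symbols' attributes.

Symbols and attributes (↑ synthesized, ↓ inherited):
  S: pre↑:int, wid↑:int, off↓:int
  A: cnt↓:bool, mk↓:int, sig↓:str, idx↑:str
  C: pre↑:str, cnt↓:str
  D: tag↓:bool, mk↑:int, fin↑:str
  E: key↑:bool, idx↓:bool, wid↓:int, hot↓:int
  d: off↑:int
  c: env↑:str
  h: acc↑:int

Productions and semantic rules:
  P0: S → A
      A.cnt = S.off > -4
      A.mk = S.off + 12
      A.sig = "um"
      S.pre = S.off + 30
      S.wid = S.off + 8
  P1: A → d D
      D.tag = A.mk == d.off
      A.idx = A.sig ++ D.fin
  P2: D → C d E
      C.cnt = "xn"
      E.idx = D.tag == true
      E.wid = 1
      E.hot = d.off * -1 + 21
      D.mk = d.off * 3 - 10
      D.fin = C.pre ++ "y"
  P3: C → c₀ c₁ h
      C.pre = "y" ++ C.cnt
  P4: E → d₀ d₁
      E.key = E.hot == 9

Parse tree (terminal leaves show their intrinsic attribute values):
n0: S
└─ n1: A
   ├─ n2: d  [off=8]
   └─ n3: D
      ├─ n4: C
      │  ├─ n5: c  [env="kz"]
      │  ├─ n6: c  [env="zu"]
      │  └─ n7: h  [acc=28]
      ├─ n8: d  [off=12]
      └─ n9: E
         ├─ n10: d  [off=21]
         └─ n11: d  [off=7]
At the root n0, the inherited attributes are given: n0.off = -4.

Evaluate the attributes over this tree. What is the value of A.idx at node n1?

1. n0.off = -4  [given at root]
2. n1.cnt = false  [S.off > -4]
3. n1.mk = 8  [S.off + 12]
4. n1.sig = "um"  ["um"]
5. n2.off = 8  [terminal]
6. n3.tag = true  [A.mk == d.off]
7. n4.cnt = "xn"  ["xn"]
8. n5.env = "kz"  [terminal]
9. n6.env = "zu"  [terminal]
10. n7.acc = 28  [terminal]
11. n4.pre = "yxn"  ["y" ++ C.cnt]
12. n8.off = 12  [terminal]
13. n9.idx = true  [D.tag == true]
14. n9.wid = 1  [1]
15. n9.hot = 9  [d.off * -1 + 21]
16. n10.off = 21  [terminal]
17. n11.off = 7  [terminal]
18. n9.key = true  [E.hot == 9]
19. n3.mk = 26  [d.off * 3 - 10]
20. n3.fin = "yxny"  [C.pre ++ "y"]
21. n1.idx = "umyxny"  [A.sig ++ D.fin]
22. n0.pre = 26  [S.off + 30]
23. n0.wid = 4  [S.off + 8]

"umyxny"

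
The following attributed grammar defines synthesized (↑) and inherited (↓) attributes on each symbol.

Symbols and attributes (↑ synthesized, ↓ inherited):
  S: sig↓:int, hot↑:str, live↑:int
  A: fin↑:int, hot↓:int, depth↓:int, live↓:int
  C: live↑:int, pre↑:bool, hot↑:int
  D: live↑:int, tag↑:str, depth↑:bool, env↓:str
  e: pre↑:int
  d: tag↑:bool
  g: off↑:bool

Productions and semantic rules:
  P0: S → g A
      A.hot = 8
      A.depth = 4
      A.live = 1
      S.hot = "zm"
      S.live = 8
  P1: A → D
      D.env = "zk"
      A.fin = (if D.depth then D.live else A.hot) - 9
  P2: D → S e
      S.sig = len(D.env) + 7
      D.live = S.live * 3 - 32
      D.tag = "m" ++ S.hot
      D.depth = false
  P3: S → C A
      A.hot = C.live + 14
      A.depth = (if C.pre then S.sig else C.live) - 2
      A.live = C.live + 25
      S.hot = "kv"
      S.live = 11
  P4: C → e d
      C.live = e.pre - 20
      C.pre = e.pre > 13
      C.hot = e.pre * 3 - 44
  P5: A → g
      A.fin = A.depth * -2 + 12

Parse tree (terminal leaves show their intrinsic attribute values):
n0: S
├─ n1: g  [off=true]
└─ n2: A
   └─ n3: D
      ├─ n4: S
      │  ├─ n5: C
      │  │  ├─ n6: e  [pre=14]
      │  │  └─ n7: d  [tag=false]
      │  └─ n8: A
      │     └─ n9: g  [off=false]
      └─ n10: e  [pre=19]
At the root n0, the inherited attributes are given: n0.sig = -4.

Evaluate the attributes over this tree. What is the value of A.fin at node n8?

-2

1. n0.sig = -4  [given at root]
2. n1.off = true  [terminal]
3. n2.hot = 8  [8]
4. n2.depth = 4  [4]
5. n2.live = 1  [1]
6. n3.env = "zk"  ["zk"]
7. n4.sig = 9  [len(D.env) + 7]
8. n6.pre = 14  [terminal]
9. n7.tag = false  [terminal]
10. n5.live = -6  [e.pre - 20]
11. n5.pre = true  [e.pre > 13]
12. n5.hot = -2  [e.pre * 3 - 44]
13. n8.hot = 8  [C.live + 14]
14. n8.depth = 7  [(if C.pre then S.sig else C.live) - 2]
15. n8.live = 19  [C.live + 25]
16. n9.off = false  [terminal]
17. n8.fin = -2  [A.depth * -2 + 12]
18. n4.hot = "kv"  ["kv"]
19. n4.live = 11  [11]
20. n10.pre = 19  [terminal]
21. n3.live = 1  [S.live * 3 - 32]
22. n3.tag = "mkv"  ["m" ++ S.hot]
23. n3.depth = false  [false]
24. n2.fin = -1  [(if D.depth then D.live else A.hot) - 9]
25. n0.hot = "zm"  ["zm"]
26. n0.live = 8  [8]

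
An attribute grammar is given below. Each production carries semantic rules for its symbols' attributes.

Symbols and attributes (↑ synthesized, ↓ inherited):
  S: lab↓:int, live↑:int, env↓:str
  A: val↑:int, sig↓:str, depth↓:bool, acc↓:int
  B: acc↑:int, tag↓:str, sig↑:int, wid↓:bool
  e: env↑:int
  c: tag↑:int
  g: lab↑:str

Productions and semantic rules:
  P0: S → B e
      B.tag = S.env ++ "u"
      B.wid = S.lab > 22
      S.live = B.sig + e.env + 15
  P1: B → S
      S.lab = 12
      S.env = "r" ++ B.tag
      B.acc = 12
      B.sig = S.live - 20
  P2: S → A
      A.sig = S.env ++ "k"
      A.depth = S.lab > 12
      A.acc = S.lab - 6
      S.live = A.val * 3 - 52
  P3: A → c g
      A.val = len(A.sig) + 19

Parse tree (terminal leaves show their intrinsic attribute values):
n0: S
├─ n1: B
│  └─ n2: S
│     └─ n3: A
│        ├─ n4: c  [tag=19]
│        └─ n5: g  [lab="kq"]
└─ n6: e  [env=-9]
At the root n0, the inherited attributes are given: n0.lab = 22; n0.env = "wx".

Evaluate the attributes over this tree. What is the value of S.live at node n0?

6

1. n0.lab = 22  [given at root]
2. n0.env = "wx"  [given at root]
3. n1.tag = "wxu"  [S.env ++ "u"]
4. n1.wid = false  [S.lab > 22]
5. n2.lab = 12  [12]
6. n2.env = "rwxu"  ["r" ++ B.tag]
7. n3.sig = "rwxuk"  [S.env ++ "k"]
8. n3.depth = false  [S.lab > 12]
9. n3.acc = 6  [S.lab - 6]
10. n4.tag = 19  [terminal]
11. n5.lab = "kq"  [terminal]
12. n3.val = 24  [len(A.sig) + 19]
13. n2.live = 20  [A.val * 3 - 52]
14. n1.acc = 12  [12]
15. n1.sig = 0  [S.live - 20]
16. n6.env = -9  [terminal]
17. n0.live = 6  [B.sig + e.env + 15]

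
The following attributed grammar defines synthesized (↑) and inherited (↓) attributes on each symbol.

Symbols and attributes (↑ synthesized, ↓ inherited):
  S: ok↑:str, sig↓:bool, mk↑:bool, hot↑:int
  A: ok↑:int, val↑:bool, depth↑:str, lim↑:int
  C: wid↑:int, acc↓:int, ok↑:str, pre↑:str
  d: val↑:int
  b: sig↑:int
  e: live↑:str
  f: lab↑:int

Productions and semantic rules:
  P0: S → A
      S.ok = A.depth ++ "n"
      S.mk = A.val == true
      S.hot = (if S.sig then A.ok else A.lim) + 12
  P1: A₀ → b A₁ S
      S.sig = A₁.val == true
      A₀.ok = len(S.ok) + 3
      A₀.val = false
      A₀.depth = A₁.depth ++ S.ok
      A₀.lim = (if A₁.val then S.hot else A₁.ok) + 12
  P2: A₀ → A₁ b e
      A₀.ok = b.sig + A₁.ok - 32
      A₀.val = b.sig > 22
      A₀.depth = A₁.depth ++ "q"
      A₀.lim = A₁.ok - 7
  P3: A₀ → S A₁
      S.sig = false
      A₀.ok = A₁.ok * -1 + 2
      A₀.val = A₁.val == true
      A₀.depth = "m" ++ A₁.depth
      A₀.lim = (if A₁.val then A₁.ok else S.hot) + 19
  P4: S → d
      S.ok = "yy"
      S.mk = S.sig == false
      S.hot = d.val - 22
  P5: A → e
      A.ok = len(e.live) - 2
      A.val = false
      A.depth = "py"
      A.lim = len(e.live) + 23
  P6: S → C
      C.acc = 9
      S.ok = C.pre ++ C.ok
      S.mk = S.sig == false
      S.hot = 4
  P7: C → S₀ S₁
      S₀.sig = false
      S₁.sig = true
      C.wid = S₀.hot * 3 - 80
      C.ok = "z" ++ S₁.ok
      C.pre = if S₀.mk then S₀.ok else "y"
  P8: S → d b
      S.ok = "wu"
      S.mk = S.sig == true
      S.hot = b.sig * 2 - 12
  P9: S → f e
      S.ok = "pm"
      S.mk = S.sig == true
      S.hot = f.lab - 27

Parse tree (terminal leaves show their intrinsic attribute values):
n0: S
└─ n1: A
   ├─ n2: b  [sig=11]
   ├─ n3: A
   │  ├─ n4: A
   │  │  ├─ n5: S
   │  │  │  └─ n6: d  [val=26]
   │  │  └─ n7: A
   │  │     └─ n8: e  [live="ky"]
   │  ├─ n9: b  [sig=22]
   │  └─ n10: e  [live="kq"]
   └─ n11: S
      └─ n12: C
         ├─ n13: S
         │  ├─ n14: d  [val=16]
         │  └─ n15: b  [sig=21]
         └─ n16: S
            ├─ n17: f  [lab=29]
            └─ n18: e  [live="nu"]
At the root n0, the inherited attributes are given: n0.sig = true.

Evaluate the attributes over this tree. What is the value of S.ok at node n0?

1. n0.sig = true  [given at root]
2. n2.sig = 11  [terminal]
3. n5.sig = false  [false]
4. n6.val = 26  [terminal]
5. n5.ok = "yy"  ["yy"]
6. n5.mk = true  [S.sig == false]
7. n5.hot = 4  [d.val - 22]
8. n8.live = "ky"  [terminal]
9. n7.ok = 0  [len(e.live) - 2]
10. n7.val = false  [false]
11. n7.depth = "py"  ["py"]
12. n7.lim = 25  [len(e.live) + 23]
13. n4.ok = 2  [A₁.ok * -1 + 2]
14. n4.val = false  [A₁.val == true]
15. n4.depth = "mpy"  ["m" ++ A₁.depth]
16. n4.lim = 23  [(if A₁.val then A₁.ok else S.hot) + 19]
17. n9.sig = 22  [terminal]
18. n10.live = "kq"  [terminal]
19. n3.ok = -8  [b.sig + A₁.ok - 32]
20. n3.val = false  [b.sig > 22]
21. n3.depth = "mpyq"  [A₁.depth ++ "q"]
22. n3.lim = -5  [A₁.ok - 7]
23. n11.sig = false  [A₁.val == true]
24. n12.acc = 9  [9]
25. n13.sig = false  [false]
26. n14.val = 16  [terminal]
27. n15.sig = 21  [terminal]
28. n13.ok = "wu"  ["wu"]
29. n13.mk = false  [S.sig == true]
30. n13.hot = 30  [b.sig * 2 - 12]
31. n16.sig = true  [true]
32. n17.lab = 29  [terminal]
33. n18.live = "nu"  [terminal]
34. n16.ok = "pm"  ["pm"]
35. n16.mk = true  [S.sig == true]
36. n16.hot = 2  [f.lab - 27]
37. n12.wid = 10  [S₀.hot * 3 - 80]
38. n12.ok = "zpm"  ["z" ++ S₁.ok]
39. n12.pre = "y"  [if S₀.mk then S₀.ok else "y"]
40. n11.ok = "yzpm"  [C.pre ++ C.ok]
41. n11.mk = true  [S.sig == false]
42. n11.hot = 4  [4]
43. n1.ok = 7  [len(S.ok) + 3]
44. n1.val = false  [false]
45. n1.depth = "mpyqyzpm"  [A₁.depth ++ S.ok]
46. n1.lim = 4  [(if A₁.val then S.hot else A₁.ok) + 12]
47. n0.ok = "mpyqyzpmn"  [A.depth ++ "n"]
48. n0.mk = false  [A.val == true]
49. n0.hot = 19  [(if S.sig then A.ok else A.lim) + 12]

"mpyqyzpmn"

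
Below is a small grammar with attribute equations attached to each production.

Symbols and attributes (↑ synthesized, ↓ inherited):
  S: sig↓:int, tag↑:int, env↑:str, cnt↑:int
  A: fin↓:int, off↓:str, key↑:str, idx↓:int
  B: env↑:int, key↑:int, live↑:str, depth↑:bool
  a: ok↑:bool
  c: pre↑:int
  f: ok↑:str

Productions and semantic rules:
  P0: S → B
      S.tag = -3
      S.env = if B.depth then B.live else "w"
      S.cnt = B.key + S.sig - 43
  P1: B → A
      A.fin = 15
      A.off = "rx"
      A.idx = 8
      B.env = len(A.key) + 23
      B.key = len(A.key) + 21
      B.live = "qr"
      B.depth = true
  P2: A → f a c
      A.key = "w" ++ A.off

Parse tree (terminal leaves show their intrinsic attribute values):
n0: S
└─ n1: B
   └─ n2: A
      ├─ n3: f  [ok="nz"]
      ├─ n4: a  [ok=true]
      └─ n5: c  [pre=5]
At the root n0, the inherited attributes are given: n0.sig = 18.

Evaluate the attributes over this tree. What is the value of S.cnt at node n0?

1. n0.sig = 18  [given at root]
2. n2.fin = 15  [15]
3. n2.off = "rx"  ["rx"]
4. n2.idx = 8  [8]
5. n3.ok = "nz"  [terminal]
6. n4.ok = true  [terminal]
7. n5.pre = 5  [terminal]
8. n2.key = "wrx"  ["w" ++ A.off]
9. n1.env = 26  [len(A.key) + 23]
10. n1.key = 24  [len(A.key) + 21]
11. n1.live = "qr"  ["qr"]
12. n1.depth = true  [true]
13. n0.tag = -3  [-3]
14. n0.env = "qr"  [if B.depth then B.live else "w"]
15. n0.cnt = -1  [B.key + S.sig - 43]

-1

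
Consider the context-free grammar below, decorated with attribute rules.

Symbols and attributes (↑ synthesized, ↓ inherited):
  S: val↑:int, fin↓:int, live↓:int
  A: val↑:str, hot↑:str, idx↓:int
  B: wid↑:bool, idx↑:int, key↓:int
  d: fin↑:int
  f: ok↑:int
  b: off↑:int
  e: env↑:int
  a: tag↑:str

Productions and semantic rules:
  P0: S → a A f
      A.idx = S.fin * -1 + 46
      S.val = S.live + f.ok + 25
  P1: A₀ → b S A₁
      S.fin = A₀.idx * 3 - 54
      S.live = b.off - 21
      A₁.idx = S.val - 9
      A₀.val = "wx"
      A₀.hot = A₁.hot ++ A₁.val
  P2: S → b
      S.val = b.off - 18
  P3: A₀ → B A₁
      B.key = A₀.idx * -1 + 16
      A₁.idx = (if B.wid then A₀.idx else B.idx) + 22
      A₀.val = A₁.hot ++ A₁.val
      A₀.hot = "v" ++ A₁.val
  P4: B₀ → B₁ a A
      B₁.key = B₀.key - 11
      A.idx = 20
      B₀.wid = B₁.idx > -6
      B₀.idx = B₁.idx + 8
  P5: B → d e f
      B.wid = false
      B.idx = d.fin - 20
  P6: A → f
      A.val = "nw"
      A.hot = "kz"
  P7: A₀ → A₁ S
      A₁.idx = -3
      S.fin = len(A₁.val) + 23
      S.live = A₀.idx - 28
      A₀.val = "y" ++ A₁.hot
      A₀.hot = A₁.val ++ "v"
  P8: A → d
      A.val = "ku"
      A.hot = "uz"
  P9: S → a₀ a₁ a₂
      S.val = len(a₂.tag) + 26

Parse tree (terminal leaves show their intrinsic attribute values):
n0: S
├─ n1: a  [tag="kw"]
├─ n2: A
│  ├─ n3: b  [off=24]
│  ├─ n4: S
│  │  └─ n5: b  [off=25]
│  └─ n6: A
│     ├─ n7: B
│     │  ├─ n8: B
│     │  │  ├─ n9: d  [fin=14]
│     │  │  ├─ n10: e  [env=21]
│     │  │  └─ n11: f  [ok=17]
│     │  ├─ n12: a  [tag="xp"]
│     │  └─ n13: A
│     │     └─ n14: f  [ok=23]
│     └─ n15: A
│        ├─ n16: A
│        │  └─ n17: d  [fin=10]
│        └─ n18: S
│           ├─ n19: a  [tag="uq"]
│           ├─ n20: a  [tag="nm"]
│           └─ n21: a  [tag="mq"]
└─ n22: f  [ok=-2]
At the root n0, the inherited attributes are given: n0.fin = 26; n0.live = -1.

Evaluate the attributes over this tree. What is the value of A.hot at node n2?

"vyuzkuvyuz"

1. n0.fin = 26  [given at root]
2. n0.live = -1  [given at root]
3. n1.tag = "kw"  [terminal]
4. n2.idx = 20  [S.fin * -1 + 46]
5. n3.off = 24  [terminal]
6. n4.fin = 6  [A₀.idx * 3 - 54]
7. n4.live = 3  [b.off - 21]
8. n5.off = 25  [terminal]
9. n4.val = 7  [b.off - 18]
10. n6.idx = -2  [S.val - 9]
11. n7.key = 18  [A₀.idx * -1 + 16]
12. n8.key = 7  [B₀.key - 11]
13. n9.fin = 14  [terminal]
14. n10.env = 21  [terminal]
15. n11.ok = 17  [terminal]
16. n8.wid = false  [false]
17. n8.idx = -6  [d.fin - 20]
18. n12.tag = "xp"  [terminal]
19. n13.idx = 20  [20]
20. n14.ok = 23  [terminal]
21. n13.val = "nw"  ["nw"]
22. n13.hot = "kz"  ["kz"]
23. n7.wid = false  [B₁.idx > -6]
24. n7.idx = 2  [B₁.idx + 8]
25. n15.idx = 24  [(if B.wid then A₀.idx else B.idx) + 22]
26. n16.idx = -3  [-3]
27. n17.fin = 10  [terminal]
28. n16.val = "ku"  ["ku"]
29. n16.hot = "uz"  ["uz"]
30. n18.fin = 25  [len(A₁.val) + 23]
31. n18.live = -4  [A₀.idx - 28]
32. n19.tag = "uq"  [terminal]
33. n20.tag = "nm"  [terminal]
34. n21.tag = "mq"  [terminal]
35. n18.val = 28  [len(a₂.tag) + 26]
36. n15.val = "yuz"  ["y" ++ A₁.hot]
37. n15.hot = "kuv"  [A₁.val ++ "v"]
38. n6.val = "kuvyuz"  [A₁.hot ++ A₁.val]
39. n6.hot = "vyuz"  ["v" ++ A₁.val]
40. n2.val = "wx"  ["wx"]
41. n2.hot = "vyuzkuvyuz"  [A₁.hot ++ A₁.val]
42. n22.ok = -2  [terminal]
43. n0.val = 22  [S.live + f.ok + 25]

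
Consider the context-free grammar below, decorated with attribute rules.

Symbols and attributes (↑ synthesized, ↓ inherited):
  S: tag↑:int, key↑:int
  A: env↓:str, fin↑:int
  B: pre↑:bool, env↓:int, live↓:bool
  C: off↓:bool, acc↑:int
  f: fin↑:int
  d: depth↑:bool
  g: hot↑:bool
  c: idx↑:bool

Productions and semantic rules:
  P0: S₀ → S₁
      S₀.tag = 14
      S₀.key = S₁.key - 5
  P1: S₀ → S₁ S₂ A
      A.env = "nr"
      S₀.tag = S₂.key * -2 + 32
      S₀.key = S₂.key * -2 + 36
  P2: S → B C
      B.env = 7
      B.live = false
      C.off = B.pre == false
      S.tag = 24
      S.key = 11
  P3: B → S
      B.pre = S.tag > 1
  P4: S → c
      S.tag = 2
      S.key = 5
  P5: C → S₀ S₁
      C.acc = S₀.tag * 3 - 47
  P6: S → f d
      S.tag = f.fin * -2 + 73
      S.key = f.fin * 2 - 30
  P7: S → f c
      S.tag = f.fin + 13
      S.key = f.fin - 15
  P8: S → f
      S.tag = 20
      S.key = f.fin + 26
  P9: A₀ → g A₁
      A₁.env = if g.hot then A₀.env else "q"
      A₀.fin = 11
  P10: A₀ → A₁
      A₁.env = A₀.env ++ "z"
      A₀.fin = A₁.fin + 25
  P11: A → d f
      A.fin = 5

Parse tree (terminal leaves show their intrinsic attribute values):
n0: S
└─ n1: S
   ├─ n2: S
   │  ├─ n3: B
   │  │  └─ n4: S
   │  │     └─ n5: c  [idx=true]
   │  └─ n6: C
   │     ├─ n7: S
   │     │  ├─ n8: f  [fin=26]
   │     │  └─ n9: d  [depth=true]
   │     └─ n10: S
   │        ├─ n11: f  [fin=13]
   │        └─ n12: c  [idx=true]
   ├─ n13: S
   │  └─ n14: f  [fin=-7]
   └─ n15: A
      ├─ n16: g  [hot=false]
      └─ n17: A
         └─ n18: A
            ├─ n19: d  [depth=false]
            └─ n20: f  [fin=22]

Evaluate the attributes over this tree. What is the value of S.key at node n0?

1. n3.env = 7  [7]
2. n3.live = false  [false]
3. n5.idx = true  [terminal]
4. n4.tag = 2  [2]
5. n4.key = 5  [5]
6. n3.pre = true  [S.tag > 1]
7. n6.off = false  [B.pre == false]
8. n8.fin = 26  [terminal]
9. n9.depth = true  [terminal]
10. n7.tag = 21  [f.fin * -2 + 73]
11. n7.key = 22  [f.fin * 2 - 30]
12. n11.fin = 13  [terminal]
13. n12.idx = true  [terminal]
14. n10.tag = 26  [f.fin + 13]
15. n10.key = -2  [f.fin - 15]
16. n6.acc = 16  [S₀.tag * 3 - 47]
17. n2.tag = 24  [24]
18. n2.key = 11  [11]
19. n14.fin = -7  [terminal]
20. n13.tag = 20  [20]
21. n13.key = 19  [f.fin + 26]
22. n15.env = "nr"  ["nr"]
23. n16.hot = false  [terminal]
24. n17.env = "q"  [if g.hot then A₀.env else "q"]
25. n18.env = "qz"  [A₀.env ++ "z"]
26. n19.depth = false  [terminal]
27. n20.fin = 22  [terminal]
28. n18.fin = 5  [5]
29. n17.fin = 30  [A₁.fin + 25]
30. n15.fin = 11  [11]
31. n1.tag = -6  [S₂.key * -2 + 32]
32. n1.key = -2  [S₂.key * -2 + 36]
33. n0.tag = 14  [14]
34. n0.key = -7  [S₁.key - 5]

-7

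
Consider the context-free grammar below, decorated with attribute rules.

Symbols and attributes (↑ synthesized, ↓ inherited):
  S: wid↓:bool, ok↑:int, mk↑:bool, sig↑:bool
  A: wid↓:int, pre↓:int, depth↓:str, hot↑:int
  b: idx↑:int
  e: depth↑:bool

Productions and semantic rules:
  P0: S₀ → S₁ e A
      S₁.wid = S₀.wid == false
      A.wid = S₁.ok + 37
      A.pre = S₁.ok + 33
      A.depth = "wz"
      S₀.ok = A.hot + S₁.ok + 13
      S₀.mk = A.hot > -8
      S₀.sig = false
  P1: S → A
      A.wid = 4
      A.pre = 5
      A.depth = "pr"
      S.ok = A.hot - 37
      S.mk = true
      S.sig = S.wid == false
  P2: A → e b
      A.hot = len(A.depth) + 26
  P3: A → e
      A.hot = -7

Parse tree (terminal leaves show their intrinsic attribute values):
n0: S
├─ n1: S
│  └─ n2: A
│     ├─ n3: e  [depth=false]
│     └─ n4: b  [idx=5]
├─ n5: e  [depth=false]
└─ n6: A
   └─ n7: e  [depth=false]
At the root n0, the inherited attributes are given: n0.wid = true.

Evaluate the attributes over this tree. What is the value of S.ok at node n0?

-3

1. n0.wid = true  [given at root]
2. n1.wid = false  [S₀.wid == false]
3. n2.wid = 4  [4]
4. n2.pre = 5  [5]
5. n2.depth = "pr"  ["pr"]
6. n3.depth = false  [terminal]
7. n4.idx = 5  [terminal]
8. n2.hot = 28  [len(A.depth) + 26]
9. n1.ok = -9  [A.hot - 37]
10. n1.mk = true  [true]
11. n1.sig = true  [S.wid == false]
12. n5.depth = false  [terminal]
13. n6.wid = 28  [S₁.ok + 37]
14. n6.pre = 24  [S₁.ok + 33]
15. n6.depth = "wz"  ["wz"]
16. n7.depth = false  [terminal]
17. n6.hot = -7  [-7]
18. n0.ok = -3  [A.hot + S₁.ok + 13]
19. n0.mk = true  [A.hot > -8]
20. n0.sig = false  [false]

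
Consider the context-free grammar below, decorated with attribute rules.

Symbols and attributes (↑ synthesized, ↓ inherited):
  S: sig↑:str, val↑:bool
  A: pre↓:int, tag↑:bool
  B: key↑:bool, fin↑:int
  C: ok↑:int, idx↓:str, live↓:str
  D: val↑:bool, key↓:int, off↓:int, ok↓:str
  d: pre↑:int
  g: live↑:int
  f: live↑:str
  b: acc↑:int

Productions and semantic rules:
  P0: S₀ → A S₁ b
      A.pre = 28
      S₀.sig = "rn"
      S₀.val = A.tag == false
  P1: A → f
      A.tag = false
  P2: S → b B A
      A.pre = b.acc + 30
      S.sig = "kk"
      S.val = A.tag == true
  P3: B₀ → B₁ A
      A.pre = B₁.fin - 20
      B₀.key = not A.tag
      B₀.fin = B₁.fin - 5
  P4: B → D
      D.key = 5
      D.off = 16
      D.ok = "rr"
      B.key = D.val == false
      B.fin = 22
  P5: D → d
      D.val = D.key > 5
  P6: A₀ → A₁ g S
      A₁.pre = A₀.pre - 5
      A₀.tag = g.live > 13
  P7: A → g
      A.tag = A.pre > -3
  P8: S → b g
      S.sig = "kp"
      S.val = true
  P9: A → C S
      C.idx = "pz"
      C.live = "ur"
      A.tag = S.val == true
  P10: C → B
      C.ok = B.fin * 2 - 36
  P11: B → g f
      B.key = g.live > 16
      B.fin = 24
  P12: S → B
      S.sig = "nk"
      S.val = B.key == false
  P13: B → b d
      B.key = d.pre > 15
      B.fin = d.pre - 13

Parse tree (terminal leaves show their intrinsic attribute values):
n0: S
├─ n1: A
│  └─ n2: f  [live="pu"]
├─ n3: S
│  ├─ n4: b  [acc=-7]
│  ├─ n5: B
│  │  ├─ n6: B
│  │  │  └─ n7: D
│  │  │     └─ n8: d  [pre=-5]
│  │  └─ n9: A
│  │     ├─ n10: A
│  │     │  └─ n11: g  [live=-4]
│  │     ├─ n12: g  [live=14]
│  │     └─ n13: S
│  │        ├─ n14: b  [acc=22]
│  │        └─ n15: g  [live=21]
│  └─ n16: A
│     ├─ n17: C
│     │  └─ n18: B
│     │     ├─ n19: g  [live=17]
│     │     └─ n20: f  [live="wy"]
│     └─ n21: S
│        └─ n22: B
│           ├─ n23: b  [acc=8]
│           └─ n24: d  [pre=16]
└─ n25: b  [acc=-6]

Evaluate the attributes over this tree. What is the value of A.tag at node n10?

false

1. n1.pre = 28  [28]
2. n2.live = "pu"  [terminal]
3. n1.tag = false  [false]
4. n4.acc = -7  [terminal]
5. n7.key = 5  [5]
6. n7.off = 16  [16]
7. n7.ok = "rr"  ["rr"]
8. n8.pre = -5  [terminal]
9. n7.val = false  [D.key > 5]
10. n6.key = true  [D.val == false]
11. n6.fin = 22  [22]
12. n9.pre = 2  [B₁.fin - 20]
13. n10.pre = -3  [A₀.pre - 5]
14. n11.live = -4  [terminal]
15. n10.tag = false  [A.pre > -3]
16. n12.live = 14  [terminal]
17. n14.acc = 22  [terminal]
18. n15.live = 21  [terminal]
19. n13.sig = "kp"  ["kp"]
20. n13.val = true  [true]
21. n9.tag = true  [g.live > 13]
22. n5.key = false  [not A.tag]
23. n5.fin = 17  [B₁.fin - 5]
24. n16.pre = 23  [b.acc + 30]
25. n17.idx = "pz"  ["pz"]
26. n17.live = "ur"  ["ur"]
27. n19.live = 17  [terminal]
28. n20.live = "wy"  [terminal]
29. n18.key = true  [g.live > 16]
30. n18.fin = 24  [24]
31. n17.ok = 12  [B.fin * 2 - 36]
32. n23.acc = 8  [terminal]
33. n24.pre = 16  [terminal]
34. n22.key = true  [d.pre > 15]
35. n22.fin = 3  [d.pre - 13]
36. n21.sig = "nk"  ["nk"]
37. n21.val = false  [B.key == false]
38. n16.tag = false  [S.val == true]
39. n3.sig = "kk"  ["kk"]
40. n3.val = false  [A.tag == true]
41. n25.acc = -6  [terminal]
42. n0.sig = "rn"  ["rn"]
43. n0.val = true  [A.tag == false]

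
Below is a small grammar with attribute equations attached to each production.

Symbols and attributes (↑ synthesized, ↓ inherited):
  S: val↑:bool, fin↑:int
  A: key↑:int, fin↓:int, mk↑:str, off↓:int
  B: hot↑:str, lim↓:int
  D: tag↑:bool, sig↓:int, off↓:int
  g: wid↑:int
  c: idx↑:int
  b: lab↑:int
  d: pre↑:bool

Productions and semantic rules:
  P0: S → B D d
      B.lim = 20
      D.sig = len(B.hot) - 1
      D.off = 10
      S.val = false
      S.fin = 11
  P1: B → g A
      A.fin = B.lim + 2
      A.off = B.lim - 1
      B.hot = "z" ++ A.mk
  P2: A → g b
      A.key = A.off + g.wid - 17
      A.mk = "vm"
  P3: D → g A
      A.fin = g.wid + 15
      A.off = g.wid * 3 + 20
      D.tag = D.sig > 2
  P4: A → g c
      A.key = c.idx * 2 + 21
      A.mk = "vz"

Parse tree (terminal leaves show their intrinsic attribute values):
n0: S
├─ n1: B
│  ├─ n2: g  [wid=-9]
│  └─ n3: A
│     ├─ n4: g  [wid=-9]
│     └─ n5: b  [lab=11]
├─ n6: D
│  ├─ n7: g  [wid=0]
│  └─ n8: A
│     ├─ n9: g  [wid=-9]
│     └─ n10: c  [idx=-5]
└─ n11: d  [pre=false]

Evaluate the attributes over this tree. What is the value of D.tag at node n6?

1. n1.lim = 20  [20]
2. n2.wid = -9  [terminal]
3. n3.fin = 22  [B.lim + 2]
4. n3.off = 19  [B.lim - 1]
5. n4.wid = -9  [terminal]
6. n5.lab = 11  [terminal]
7. n3.key = -7  [A.off + g.wid - 17]
8. n3.mk = "vm"  ["vm"]
9. n1.hot = "zvm"  ["z" ++ A.mk]
10. n6.sig = 2  [len(B.hot) - 1]
11. n6.off = 10  [10]
12. n7.wid = 0  [terminal]
13. n8.fin = 15  [g.wid + 15]
14. n8.off = 20  [g.wid * 3 + 20]
15. n9.wid = -9  [terminal]
16. n10.idx = -5  [terminal]
17. n8.key = 11  [c.idx * 2 + 21]
18. n8.mk = "vz"  ["vz"]
19. n6.tag = false  [D.sig > 2]
20. n11.pre = false  [terminal]
21. n0.val = false  [false]
22. n0.fin = 11  [11]

false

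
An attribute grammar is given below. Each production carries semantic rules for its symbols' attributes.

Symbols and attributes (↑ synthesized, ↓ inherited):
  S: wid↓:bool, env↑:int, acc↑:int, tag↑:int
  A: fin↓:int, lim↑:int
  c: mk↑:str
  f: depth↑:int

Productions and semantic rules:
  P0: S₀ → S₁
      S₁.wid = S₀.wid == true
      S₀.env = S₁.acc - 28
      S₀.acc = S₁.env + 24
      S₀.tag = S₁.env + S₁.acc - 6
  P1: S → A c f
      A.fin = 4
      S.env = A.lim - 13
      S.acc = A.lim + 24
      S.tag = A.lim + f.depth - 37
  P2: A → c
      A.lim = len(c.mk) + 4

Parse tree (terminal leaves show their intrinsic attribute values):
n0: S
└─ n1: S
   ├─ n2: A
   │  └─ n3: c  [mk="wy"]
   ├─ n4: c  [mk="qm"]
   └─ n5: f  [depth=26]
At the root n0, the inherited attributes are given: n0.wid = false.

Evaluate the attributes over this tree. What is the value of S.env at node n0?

2

1. n0.wid = false  [given at root]
2. n1.wid = false  [S₀.wid == true]
3. n2.fin = 4  [4]
4. n3.mk = "wy"  [terminal]
5. n2.lim = 6  [len(c.mk) + 4]
6. n4.mk = "qm"  [terminal]
7. n5.depth = 26  [terminal]
8. n1.env = -7  [A.lim - 13]
9. n1.acc = 30  [A.lim + 24]
10. n1.tag = -5  [A.lim + f.depth - 37]
11. n0.env = 2  [S₁.acc - 28]
12. n0.acc = 17  [S₁.env + 24]
13. n0.tag = 17  [S₁.env + S₁.acc - 6]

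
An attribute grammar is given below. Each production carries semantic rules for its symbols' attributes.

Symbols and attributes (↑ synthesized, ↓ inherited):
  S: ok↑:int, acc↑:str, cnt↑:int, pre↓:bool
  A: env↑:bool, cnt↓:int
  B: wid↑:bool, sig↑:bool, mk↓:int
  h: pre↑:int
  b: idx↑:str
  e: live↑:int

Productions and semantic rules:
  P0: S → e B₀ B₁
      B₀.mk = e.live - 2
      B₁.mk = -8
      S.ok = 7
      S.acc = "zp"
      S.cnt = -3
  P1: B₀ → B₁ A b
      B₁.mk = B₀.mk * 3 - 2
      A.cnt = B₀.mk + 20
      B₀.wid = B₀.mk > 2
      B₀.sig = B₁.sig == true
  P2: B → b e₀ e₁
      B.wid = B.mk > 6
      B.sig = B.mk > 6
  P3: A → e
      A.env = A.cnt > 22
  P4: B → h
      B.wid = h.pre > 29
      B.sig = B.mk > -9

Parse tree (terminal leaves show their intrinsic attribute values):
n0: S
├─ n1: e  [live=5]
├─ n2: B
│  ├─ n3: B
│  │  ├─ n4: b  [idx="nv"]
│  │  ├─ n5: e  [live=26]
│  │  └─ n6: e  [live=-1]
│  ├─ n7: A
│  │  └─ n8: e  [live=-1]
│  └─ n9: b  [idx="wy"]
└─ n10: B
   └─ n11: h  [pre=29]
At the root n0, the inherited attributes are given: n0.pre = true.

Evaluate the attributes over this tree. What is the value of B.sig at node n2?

1. n0.pre = true  [given at root]
2. n1.live = 5  [terminal]
3. n2.mk = 3  [e.live - 2]
4. n3.mk = 7  [B₀.mk * 3 - 2]
5. n4.idx = "nv"  [terminal]
6. n5.live = 26  [terminal]
7. n6.live = -1  [terminal]
8. n3.wid = true  [B.mk > 6]
9. n3.sig = true  [B.mk > 6]
10. n7.cnt = 23  [B₀.mk + 20]
11. n8.live = -1  [terminal]
12. n7.env = true  [A.cnt > 22]
13. n9.idx = "wy"  [terminal]
14. n2.wid = true  [B₀.mk > 2]
15. n2.sig = true  [B₁.sig == true]
16. n10.mk = -8  [-8]
17. n11.pre = 29  [terminal]
18. n10.wid = false  [h.pre > 29]
19. n10.sig = true  [B.mk > -9]
20. n0.ok = 7  [7]
21. n0.acc = "zp"  ["zp"]
22. n0.cnt = -3  [-3]

true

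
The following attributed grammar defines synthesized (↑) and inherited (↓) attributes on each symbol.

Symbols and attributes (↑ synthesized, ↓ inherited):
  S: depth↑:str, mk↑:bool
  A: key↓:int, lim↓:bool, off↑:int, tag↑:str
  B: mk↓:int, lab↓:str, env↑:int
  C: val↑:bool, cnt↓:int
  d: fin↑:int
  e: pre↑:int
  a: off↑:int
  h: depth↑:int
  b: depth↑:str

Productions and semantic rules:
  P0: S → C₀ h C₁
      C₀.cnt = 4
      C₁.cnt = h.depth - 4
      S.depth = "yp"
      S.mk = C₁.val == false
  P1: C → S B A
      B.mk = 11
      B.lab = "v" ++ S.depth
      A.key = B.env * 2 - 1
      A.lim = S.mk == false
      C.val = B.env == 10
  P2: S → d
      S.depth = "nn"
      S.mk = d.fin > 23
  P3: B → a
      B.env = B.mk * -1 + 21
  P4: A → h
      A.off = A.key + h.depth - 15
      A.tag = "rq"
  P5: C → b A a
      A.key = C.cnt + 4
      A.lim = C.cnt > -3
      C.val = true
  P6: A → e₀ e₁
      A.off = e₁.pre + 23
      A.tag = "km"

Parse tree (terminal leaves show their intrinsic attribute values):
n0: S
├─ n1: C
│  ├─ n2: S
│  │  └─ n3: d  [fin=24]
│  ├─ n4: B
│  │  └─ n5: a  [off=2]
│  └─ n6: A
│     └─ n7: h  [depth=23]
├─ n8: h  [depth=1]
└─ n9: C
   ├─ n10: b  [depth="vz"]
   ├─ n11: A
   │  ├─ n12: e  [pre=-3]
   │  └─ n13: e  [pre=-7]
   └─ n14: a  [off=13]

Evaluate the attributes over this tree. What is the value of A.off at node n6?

27

1. n1.cnt = 4  [4]
2. n3.fin = 24  [terminal]
3. n2.depth = "nn"  ["nn"]
4. n2.mk = true  [d.fin > 23]
5. n4.mk = 11  [11]
6. n4.lab = "vnn"  ["v" ++ S.depth]
7. n5.off = 2  [terminal]
8. n4.env = 10  [B.mk * -1 + 21]
9. n6.key = 19  [B.env * 2 - 1]
10. n6.lim = false  [S.mk == false]
11. n7.depth = 23  [terminal]
12. n6.off = 27  [A.key + h.depth - 15]
13. n6.tag = "rq"  ["rq"]
14. n1.val = true  [B.env == 10]
15. n8.depth = 1  [terminal]
16. n9.cnt = -3  [h.depth - 4]
17. n10.depth = "vz"  [terminal]
18. n11.key = 1  [C.cnt + 4]
19. n11.lim = false  [C.cnt > -3]
20. n12.pre = -3  [terminal]
21. n13.pre = -7  [terminal]
22. n11.off = 16  [e₁.pre + 23]
23. n11.tag = "km"  ["km"]
24. n14.off = 13  [terminal]
25. n9.val = true  [true]
26. n0.depth = "yp"  ["yp"]
27. n0.mk = false  [C₁.val == false]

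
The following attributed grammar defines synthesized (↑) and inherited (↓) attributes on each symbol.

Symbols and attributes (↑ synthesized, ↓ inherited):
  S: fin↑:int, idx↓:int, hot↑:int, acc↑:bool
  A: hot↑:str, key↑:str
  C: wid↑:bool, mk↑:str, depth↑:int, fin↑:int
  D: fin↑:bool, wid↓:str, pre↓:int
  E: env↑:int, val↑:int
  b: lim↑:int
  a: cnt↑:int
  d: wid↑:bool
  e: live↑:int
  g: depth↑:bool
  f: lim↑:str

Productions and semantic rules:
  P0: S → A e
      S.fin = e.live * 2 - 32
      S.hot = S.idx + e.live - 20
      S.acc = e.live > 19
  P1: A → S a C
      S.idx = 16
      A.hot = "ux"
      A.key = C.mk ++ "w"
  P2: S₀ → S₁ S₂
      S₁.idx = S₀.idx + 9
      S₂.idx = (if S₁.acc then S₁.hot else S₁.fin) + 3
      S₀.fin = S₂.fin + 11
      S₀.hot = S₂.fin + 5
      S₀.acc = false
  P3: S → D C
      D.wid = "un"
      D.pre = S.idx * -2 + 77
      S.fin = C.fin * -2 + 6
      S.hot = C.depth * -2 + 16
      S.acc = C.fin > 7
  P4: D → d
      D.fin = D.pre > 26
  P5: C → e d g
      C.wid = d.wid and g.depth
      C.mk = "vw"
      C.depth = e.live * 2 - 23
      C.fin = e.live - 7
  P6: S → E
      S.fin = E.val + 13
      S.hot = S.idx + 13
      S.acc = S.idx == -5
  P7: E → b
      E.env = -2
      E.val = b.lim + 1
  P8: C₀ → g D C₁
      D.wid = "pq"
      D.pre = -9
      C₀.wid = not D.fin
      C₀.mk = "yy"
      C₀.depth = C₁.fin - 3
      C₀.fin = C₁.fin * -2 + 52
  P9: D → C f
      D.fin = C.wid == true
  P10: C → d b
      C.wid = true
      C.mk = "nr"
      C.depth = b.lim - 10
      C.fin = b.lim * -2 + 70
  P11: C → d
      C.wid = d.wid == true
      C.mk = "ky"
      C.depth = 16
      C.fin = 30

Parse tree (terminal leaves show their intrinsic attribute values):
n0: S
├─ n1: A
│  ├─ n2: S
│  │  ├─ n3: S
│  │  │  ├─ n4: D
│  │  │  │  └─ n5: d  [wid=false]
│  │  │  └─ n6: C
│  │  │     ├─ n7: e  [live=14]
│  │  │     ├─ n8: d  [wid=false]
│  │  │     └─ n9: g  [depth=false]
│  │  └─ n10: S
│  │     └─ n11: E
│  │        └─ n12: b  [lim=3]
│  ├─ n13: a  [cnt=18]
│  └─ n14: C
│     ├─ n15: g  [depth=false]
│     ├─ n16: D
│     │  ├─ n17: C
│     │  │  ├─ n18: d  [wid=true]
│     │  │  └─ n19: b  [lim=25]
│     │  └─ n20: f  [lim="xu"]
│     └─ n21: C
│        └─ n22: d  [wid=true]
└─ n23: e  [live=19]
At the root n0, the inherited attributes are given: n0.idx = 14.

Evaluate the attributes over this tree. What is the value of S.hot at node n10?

8

1. n0.idx = 14  [given at root]
2. n2.idx = 16  [16]
3. n3.idx = 25  [S₀.idx + 9]
4. n4.wid = "un"  ["un"]
5. n4.pre = 27  [S.idx * -2 + 77]
6. n5.wid = false  [terminal]
7. n4.fin = true  [D.pre > 26]
8. n7.live = 14  [terminal]
9. n8.wid = false  [terminal]
10. n9.depth = false  [terminal]
11. n6.wid = false  [d.wid and g.depth]
12. n6.mk = "vw"  ["vw"]
13. n6.depth = 5  [e.live * 2 - 23]
14. n6.fin = 7  [e.live - 7]
15. n3.fin = -8  [C.fin * -2 + 6]
16. n3.hot = 6  [C.depth * -2 + 16]
17. n3.acc = false  [C.fin > 7]
18. n10.idx = -5  [(if S₁.acc then S₁.hot else S₁.fin) + 3]
19. n12.lim = 3  [terminal]
20. n11.env = -2  [-2]
21. n11.val = 4  [b.lim + 1]
22. n10.fin = 17  [E.val + 13]
23. n10.hot = 8  [S.idx + 13]
24. n10.acc = true  [S.idx == -5]
25. n2.fin = 28  [S₂.fin + 11]
26. n2.hot = 22  [S₂.fin + 5]
27. n2.acc = false  [false]
28. n13.cnt = 18  [terminal]
29. n15.depth = false  [terminal]
30. n16.wid = "pq"  ["pq"]
31. n16.pre = -9  [-9]
32. n18.wid = true  [terminal]
33. n19.lim = 25  [terminal]
34. n17.wid = true  [true]
35. n17.mk = "nr"  ["nr"]
36. n17.depth = 15  [b.lim - 10]
37. n17.fin = 20  [b.lim * -2 + 70]
38. n20.lim = "xu"  [terminal]
39. n16.fin = true  [C.wid == true]
40. n22.wid = true  [terminal]
41. n21.wid = true  [d.wid == true]
42. n21.mk = "ky"  ["ky"]
43. n21.depth = 16  [16]
44. n21.fin = 30  [30]
45. n14.wid = false  [not D.fin]
46. n14.mk = "yy"  ["yy"]
47. n14.depth = 27  [C₁.fin - 3]
48. n14.fin = -8  [C₁.fin * -2 + 52]
49. n1.hot = "ux"  ["ux"]
50. n1.key = "yyw"  [C.mk ++ "w"]
51. n23.live = 19  [terminal]
52. n0.fin = 6  [e.live * 2 - 32]
53. n0.hot = 13  [S.idx + e.live - 20]
54. n0.acc = false  [e.live > 19]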